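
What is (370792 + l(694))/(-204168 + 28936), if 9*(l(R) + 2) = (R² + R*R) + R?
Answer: -358423/131424 ≈ -2.7272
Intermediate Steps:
l(R) = -2 + R/9 + 2*R²/9 (l(R) = -2 + ((R² + R*R) + R)/9 = -2 + ((R² + R²) + R)/9 = -2 + (2*R² + R)/9 = -2 + (R + 2*R²)/9 = -2 + (R/9 + 2*R²/9) = -2 + R/9 + 2*R²/9)
(370792 + l(694))/(-204168 + 28936) = (370792 + (-2 + (⅑)*694 + (2/9)*694²))/(-204168 + 28936) = (370792 + (-2 + 694/9 + (2/9)*481636))/(-175232) = (370792 + (-2 + 694/9 + 963272/9))*(-1/175232) = (370792 + 321316/3)*(-1/175232) = (1433692/3)*(-1/175232) = -358423/131424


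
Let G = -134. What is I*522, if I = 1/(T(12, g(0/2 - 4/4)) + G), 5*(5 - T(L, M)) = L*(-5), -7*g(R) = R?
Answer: -58/13 ≈ -4.4615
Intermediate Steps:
g(R) = -R/7
T(L, M) = 5 + L (T(L, M) = 5 - L*(-5)/5 = 5 - (-1)*L = 5 + L)
I = -1/117 (I = 1/((5 + 12) - 134) = 1/(17 - 134) = 1/(-117) = -1/117 ≈ -0.0085470)
I*522 = -1/117*522 = -58/13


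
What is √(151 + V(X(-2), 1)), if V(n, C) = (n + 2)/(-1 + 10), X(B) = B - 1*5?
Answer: √1354/3 ≈ 12.266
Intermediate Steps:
X(B) = -5 + B (X(B) = B - 5 = -5 + B)
V(n, C) = 2/9 + n/9 (V(n, C) = (2 + n)/9 = (2 + n)*(⅑) = 2/9 + n/9)
√(151 + V(X(-2), 1)) = √(151 + (2/9 + (-5 - 2)/9)) = √(151 + (2/9 + (⅑)*(-7))) = √(151 + (2/9 - 7/9)) = √(151 - 5/9) = √(1354/9) = √1354/3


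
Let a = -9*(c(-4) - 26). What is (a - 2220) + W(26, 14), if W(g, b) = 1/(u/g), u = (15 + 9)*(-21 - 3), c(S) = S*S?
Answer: -613453/288 ≈ -2130.0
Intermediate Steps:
c(S) = S**2
u = -576 (u = 24*(-24) = -576)
a = 90 (a = -9*((-4)**2 - 26) = -9*(16 - 26) = -9*(-10) = 90)
W(g, b) = -g/576 (W(g, b) = 1/(-576/g) = -g/576)
(a - 2220) + W(26, 14) = (90 - 2220) - 1/576*26 = -2130 - 13/288 = -613453/288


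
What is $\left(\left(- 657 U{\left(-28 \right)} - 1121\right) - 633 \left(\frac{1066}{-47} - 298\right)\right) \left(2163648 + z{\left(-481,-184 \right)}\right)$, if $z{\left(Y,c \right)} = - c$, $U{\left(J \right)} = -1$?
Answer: $\frac{20597014798976}{47} \approx 4.3823 \cdot 10^{11}$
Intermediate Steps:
$\left(\left(- 657 U{\left(-28 \right)} - 1121\right) - 633 \left(\frac{1066}{-47} - 298\right)\right) \left(2163648 + z{\left(-481,-184 \right)}\right) = \left(\left(\left(-657\right) \left(-1\right) - 1121\right) - 633 \left(\frac{1066}{-47} - 298\right)\right) \left(2163648 - -184\right) = \left(\left(657 - 1121\right) - 633 \left(1066 \left(- \frac{1}{47}\right) - 298\right)\right) \left(2163648 + 184\right) = \left(-464 - 633 \left(- \frac{1066}{47} - 298\right)\right) 2163832 = \left(-464 - - \frac{9540576}{47}\right) 2163832 = \left(-464 + \frac{9540576}{47}\right) 2163832 = \frac{9518768}{47} \cdot 2163832 = \frac{20597014798976}{47}$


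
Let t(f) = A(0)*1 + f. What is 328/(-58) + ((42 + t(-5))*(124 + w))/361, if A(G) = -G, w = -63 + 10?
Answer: 16979/10469 ≈ 1.6218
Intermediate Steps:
w = -53
t(f) = f (t(f) = -1*0*1 + f = 0*1 + f = 0 + f = f)
328/(-58) + ((42 + t(-5))*(124 + w))/361 = 328/(-58) + ((42 - 5)*(124 - 53))/361 = 328*(-1/58) + (37*71)*(1/361) = -164/29 + 2627*(1/361) = -164/29 + 2627/361 = 16979/10469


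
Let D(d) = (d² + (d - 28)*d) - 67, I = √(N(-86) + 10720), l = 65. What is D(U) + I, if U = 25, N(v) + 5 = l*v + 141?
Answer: 483 + √5266 ≈ 555.57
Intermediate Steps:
N(v) = 136 + 65*v (N(v) = -5 + (65*v + 141) = -5 + (141 + 65*v) = 136 + 65*v)
I = √5266 (I = √((136 + 65*(-86)) + 10720) = √((136 - 5590) + 10720) = √(-5454 + 10720) = √5266 ≈ 72.567)
D(d) = -67 + d² + d*(-28 + d) (D(d) = (d² + (-28 + d)*d) - 67 = (d² + d*(-28 + d)) - 67 = -67 + d² + d*(-28 + d))
D(U) + I = (-67 - 28*25 + 2*25²) + √5266 = (-67 - 700 + 2*625) + √5266 = (-67 - 700 + 1250) + √5266 = 483 + √5266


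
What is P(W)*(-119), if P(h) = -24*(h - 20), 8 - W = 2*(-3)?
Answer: -17136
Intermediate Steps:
W = 14 (W = 8 - 2*(-3) = 8 - 1*(-6) = 8 + 6 = 14)
P(h) = 480 - 24*h (P(h) = -24*(-20 + h) = 480 - 24*h)
P(W)*(-119) = (480 - 24*14)*(-119) = (480 - 336)*(-119) = 144*(-119) = -17136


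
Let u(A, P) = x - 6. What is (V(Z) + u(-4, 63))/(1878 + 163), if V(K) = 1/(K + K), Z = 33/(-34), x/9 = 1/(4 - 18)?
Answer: -3307/942942 ≈ -0.0035071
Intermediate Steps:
x = -9/14 (x = 9/(4 - 18) = 9/(-14) = 9*(-1/14) = -9/14 ≈ -0.64286)
Z = -33/34 (Z = 33*(-1/34) = -33/34 ≈ -0.97059)
V(K) = 1/(2*K)
u(A, P) = -93/14 (u(A, P) = -9/14 - 6 = -93/14)
(V(Z) + u(-4, 63))/(1878 + 163) = (1/(2*(-33/34)) - 93/14)/(1878 + 163) = ((1/2)*(-34/33) - 93/14)/2041 = (-17/33 - 93/14)*(1/2041) = -3307/462*1/2041 = -3307/942942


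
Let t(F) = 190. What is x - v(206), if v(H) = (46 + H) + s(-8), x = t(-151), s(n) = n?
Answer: -54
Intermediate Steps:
x = 190
v(H) = 38 + H (v(H) = (46 + H) - 8 = 38 + H)
x - v(206) = 190 - (38 + 206) = 190 - 1*244 = 190 - 244 = -54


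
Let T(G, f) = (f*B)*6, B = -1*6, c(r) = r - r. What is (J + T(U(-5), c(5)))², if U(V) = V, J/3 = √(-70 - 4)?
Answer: -666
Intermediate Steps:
c(r) = 0
J = 3*I*√74 (J = 3*√(-70 - 4) = 3*√(-74) = 3*(I*√74) = 3*I*√74 ≈ 25.807*I)
B = -6
T(G, f) = -36*f (T(G, f) = (f*(-6))*6 = -6*f*6 = -36*f)
(J + T(U(-5), c(5)))² = (3*I*√74 - 36*0)² = (3*I*√74 + 0)² = (3*I*√74)² = -666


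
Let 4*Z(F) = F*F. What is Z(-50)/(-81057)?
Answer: -625/81057 ≈ -0.0077106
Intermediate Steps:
Z(F) = F**2/4 (Z(F) = (F*F)/4 = F**2/4)
Z(-50)/(-81057) = ((1/4)*(-50)**2)/(-81057) = ((1/4)*2500)*(-1/81057) = 625*(-1/81057) = -625/81057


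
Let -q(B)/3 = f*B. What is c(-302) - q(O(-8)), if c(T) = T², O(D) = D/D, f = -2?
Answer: 91198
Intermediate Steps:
O(D) = 1
q(B) = 6*B (q(B) = -(-6)*B = 6*B)
c(-302) - q(O(-8)) = (-302)² - 6 = 91204 - 1*6 = 91204 - 6 = 91198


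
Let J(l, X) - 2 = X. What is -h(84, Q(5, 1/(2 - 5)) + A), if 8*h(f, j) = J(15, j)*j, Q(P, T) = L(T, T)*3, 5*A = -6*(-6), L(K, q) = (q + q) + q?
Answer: -651/200 ≈ -3.2550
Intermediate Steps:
L(K, q) = 3*q (L(K, q) = 2*q + q = 3*q)
J(l, X) = 2 + X
A = 36/5 (A = (-6*(-6))/5 = (⅕)*36 = 36/5 ≈ 7.2000)
Q(P, T) = 9*T (Q(P, T) = (3*T)*3 = 9*T)
h(f, j) = j*(2 + j)/8 (h(f, j) = ((2 + j)*j)/8 = (j*(2 + j))/8 = j*(2 + j)/8)
-h(84, Q(5, 1/(2 - 5)) + A) = -(9/(2 - 5) + 36/5)*(2 + (9/(2 - 5) + 36/5))/8 = -(9/(-3) + 36/5)*(2 + (9/(-3) + 36/5))/8 = -(9*(-⅓) + 36/5)*(2 + (9*(-⅓) + 36/5))/8 = -(-3 + 36/5)*(2 + (-3 + 36/5))/8 = -21*(2 + 21/5)/(8*5) = -21*31/(8*5*5) = -1*651/200 = -651/200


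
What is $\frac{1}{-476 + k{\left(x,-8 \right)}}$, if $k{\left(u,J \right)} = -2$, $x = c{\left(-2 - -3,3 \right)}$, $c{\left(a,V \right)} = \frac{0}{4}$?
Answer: $- \frac{1}{478} \approx -0.002092$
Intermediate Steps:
$c{\left(a,V \right)} = 0$ ($c{\left(a,V \right)} = 0 \cdot \frac{1}{4} = 0$)
$x = 0$
$\frac{1}{-476 + k{\left(x,-8 \right)}} = \frac{1}{-476 - 2} = \frac{1}{-478} = - \frac{1}{478}$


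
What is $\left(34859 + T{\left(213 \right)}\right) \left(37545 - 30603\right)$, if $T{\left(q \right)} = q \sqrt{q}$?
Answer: $241991178 + 1478646 \sqrt{213} \approx 2.6357 \cdot 10^{8}$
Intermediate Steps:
$T{\left(q \right)} = q^{\frac{3}{2}}$
$\left(34859 + T{\left(213 \right)}\right) \left(37545 - 30603\right) = \left(34859 + 213^{\frac{3}{2}}\right) \left(37545 - 30603\right) = \left(34859 + 213 \sqrt{213}\right) 6942 = 241991178 + 1478646 \sqrt{213}$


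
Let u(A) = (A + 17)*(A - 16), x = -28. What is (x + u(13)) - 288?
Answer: -406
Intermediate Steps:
u(A) = (-16 + A)*(17 + A) (u(A) = (17 + A)*(-16 + A) = (-16 + A)*(17 + A))
(x + u(13)) - 288 = (-28 + (-272 + 13 + 13²)) - 288 = (-28 + (-272 + 13 + 169)) - 288 = (-28 - 90) - 288 = -118 - 288 = -406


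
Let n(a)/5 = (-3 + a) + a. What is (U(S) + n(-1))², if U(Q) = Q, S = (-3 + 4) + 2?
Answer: 484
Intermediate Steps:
S = 3 (S = 1 + 2 = 3)
n(a) = -15 + 10*a (n(a) = 5*((-3 + a) + a) = 5*(-3 + 2*a) = -15 + 10*a)
(U(S) + n(-1))² = (3 + (-15 + 10*(-1)))² = (3 + (-15 - 10))² = (3 - 25)² = (-22)² = 484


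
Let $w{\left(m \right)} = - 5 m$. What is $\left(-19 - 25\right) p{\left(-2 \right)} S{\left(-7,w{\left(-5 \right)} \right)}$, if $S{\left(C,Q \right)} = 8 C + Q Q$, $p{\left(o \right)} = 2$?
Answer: $-50072$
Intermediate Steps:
$S{\left(C,Q \right)} = Q^{2} + 8 C$ ($S{\left(C,Q \right)} = 8 C + Q^{2} = Q^{2} + 8 C$)
$\left(-19 - 25\right) p{\left(-2 \right)} S{\left(-7,w{\left(-5 \right)} \right)} = \left(-19 - 25\right) 2 \left(\left(\left(-5\right) \left(-5\right)\right)^{2} + 8 \left(-7\right)\right) = \left(-44\right) 2 \left(25^{2} - 56\right) = - 88 \left(625 - 56\right) = \left(-88\right) 569 = -50072$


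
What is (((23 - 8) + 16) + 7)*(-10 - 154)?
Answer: -6232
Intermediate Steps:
(((23 - 8) + 16) + 7)*(-10 - 154) = ((15 + 16) + 7)*(-164) = (31 + 7)*(-164) = 38*(-164) = -6232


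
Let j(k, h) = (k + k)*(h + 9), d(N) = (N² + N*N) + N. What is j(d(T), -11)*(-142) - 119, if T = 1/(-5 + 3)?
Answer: -119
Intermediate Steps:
T = -½ (T = 1/(-2) = -½ ≈ -0.50000)
d(N) = N + 2*N² (d(N) = (N² + N²) + N = 2*N² + N = N + 2*N²)
j(k, h) = 2*k*(9 + h) (j(k, h) = (2*k)*(9 + h) = 2*k*(9 + h))
j(d(T), -11)*(-142) - 119 = (2*(-(1 + 2*(-½))/2)*(9 - 11))*(-142) - 119 = (2*(-(1 - 1)/2)*(-2))*(-142) - 119 = (2*(-½*0)*(-2))*(-142) - 119 = (2*0*(-2))*(-142) - 119 = 0*(-142) - 119 = 0 - 119 = -119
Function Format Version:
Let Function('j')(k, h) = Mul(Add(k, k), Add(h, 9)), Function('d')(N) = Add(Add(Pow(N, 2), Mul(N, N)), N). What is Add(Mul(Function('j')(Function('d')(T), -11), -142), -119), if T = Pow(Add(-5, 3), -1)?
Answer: -119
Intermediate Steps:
T = Rational(-1, 2) (T = Pow(-2, -1) = Rational(-1, 2) ≈ -0.50000)
Function('d')(N) = Add(N, Mul(2, Pow(N, 2))) (Function('d')(N) = Add(Add(Pow(N, 2), Pow(N, 2)), N) = Add(Mul(2, Pow(N, 2)), N) = Add(N, Mul(2, Pow(N, 2))))
Function('j')(k, h) = Mul(2, k, Add(9, h)) (Function('j')(k, h) = Mul(Mul(2, k), Add(9, h)) = Mul(2, k, Add(9, h)))
Add(Mul(Function('j')(Function('d')(T), -11), -142), -119) = Add(Mul(Mul(2, Mul(Rational(-1, 2), Add(1, Mul(2, Rational(-1, 2)))), Add(9, -11)), -142), -119) = Add(Mul(Mul(2, Mul(Rational(-1, 2), Add(1, -1)), -2), -142), -119) = Add(Mul(Mul(2, Mul(Rational(-1, 2), 0), -2), -142), -119) = Add(Mul(Mul(2, 0, -2), -142), -119) = Add(Mul(0, -142), -119) = Add(0, -119) = -119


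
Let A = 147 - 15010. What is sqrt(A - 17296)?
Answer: I*sqrt(32159) ≈ 179.33*I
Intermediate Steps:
A = -14863
sqrt(A - 17296) = sqrt(-14863 - 17296) = sqrt(-32159) = I*sqrt(32159)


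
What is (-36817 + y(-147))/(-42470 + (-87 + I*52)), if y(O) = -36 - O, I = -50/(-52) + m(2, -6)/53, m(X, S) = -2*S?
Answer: 1945418/2252247 ≈ 0.86377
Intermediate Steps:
I = 1637/1378 (I = -50/(-52) - 2*(-6)/53 = -50*(-1/52) + 12*(1/53) = 25/26 + 12/53 = 1637/1378 ≈ 1.1880)
(-36817 + y(-147))/(-42470 + (-87 + I*52)) = (-36817 + (-36 - 1*(-147)))/(-42470 + (-87 + (1637/1378)*52)) = (-36817 + (-36 + 147))/(-42470 + (-87 + 3274/53)) = (-36817 + 111)/(-42470 - 1337/53) = -36706/(-2252247/53) = -36706*(-53/2252247) = 1945418/2252247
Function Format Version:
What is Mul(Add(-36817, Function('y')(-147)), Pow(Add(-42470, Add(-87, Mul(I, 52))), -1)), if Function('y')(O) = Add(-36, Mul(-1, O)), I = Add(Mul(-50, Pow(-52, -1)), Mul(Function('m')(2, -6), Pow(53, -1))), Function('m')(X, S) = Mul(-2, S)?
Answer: Rational(1945418, 2252247) ≈ 0.86377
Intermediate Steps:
I = Rational(1637, 1378) (I = Add(Mul(-50, Pow(-52, -1)), Mul(Mul(-2, -6), Pow(53, -1))) = Add(Mul(-50, Rational(-1, 52)), Mul(12, Rational(1, 53))) = Add(Rational(25, 26), Rational(12, 53)) = Rational(1637, 1378) ≈ 1.1880)
Mul(Add(-36817, Function('y')(-147)), Pow(Add(-42470, Add(-87, Mul(I, 52))), -1)) = Mul(Add(-36817, Add(-36, Mul(-1, -147))), Pow(Add(-42470, Add(-87, Mul(Rational(1637, 1378), 52))), -1)) = Mul(Add(-36817, Add(-36, 147)), Pow(Add(-42470, Add(-87, Rational(3274, 53))), -1)) = Mul(Add(-36817, 111), Pow(Add(-42470, Rational(-1337, 53)), -1)) = Mul(-36706, Pow(Rational(-2252247, 53), -1)) = Mul(-36706, Rational(-53, 2252247)) = Rational(1945418, 2252247)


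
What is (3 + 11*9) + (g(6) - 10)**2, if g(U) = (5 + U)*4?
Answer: 1258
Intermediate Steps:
g(U) = 20 + 4*U
(3 + 11*9) + (g(6) - 10)**2 = (3 + 11*9) + ((20 + 4*6) - 10)**2 = (3 + 99) + ((20 + 24) - 10)**2 = 102 + (44 - 10)**2 = 102 + 34**2 = 102 + 1156 = 1258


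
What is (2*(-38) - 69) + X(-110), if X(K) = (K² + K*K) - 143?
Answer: 23912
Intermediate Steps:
X(K) = -143 + 2*K² (X(K) = (K² + K²) - 143 = 2*K² - 143 = -143 + 2*K²)
(2*(-38) - 69) + X(-110) = (2*(-38) - 69) + (-143 + 2*(-110)²) = (-76 - 69) + (-143 + 2*12100) = -145 + (-143 + 24200) = -145 + 24057 = 23912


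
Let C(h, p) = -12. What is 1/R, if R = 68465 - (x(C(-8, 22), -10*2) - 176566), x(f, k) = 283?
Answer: 1/244748 ≈ 4.0858e-6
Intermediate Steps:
R = 244748 (R = 68465 - (283 - 176566) = 68465 - 1*(-176283) = 68465 + 176283 = 244748)
1/R = 1/244748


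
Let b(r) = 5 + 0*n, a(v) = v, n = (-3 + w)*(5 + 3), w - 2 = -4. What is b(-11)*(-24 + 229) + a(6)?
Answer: 1031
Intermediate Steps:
w = -2 (w = 2 - 4 = -2)
n = -40 (n = (-3 - 2)*(5 + 3) = -5*8 = -40)
b(r) = 5 (b(r) = 5 + 0*(-40) = 5 + 0 = 5)
b(-11)*(-24 + 229) + a(6) = 5*(-24 + 229) + 6 = 5*205 + 6 = 1025 + 6 = 1031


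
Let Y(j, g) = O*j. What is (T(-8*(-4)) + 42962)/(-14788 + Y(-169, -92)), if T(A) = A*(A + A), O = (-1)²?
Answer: -45010/14957 ≈ -3.0093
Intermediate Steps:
O = 1
Y(j, g) = j (Y(j, g) = 1*j = j)
T(A) = 2*A² (T(A) = A*(2*A) = 2*A²)
(T(-8*(-4)) + 42962)/(-14788 + Y(-169, -92)) = (2*(-8*(-4))² + 42962)/(-14788 - 169) = (2*32² + 42962)/(-14957) = (2*1024 + 42962)*(-1/14957) = (2048 + 42962)*(-1/14957) = 45010*(-1/14957) = -45010/14957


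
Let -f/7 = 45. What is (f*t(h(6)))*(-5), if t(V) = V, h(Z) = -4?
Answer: -6300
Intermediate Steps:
f = -315 (f = -7*45 = -315)
(f*t(h(6)))*(-5) = -315*(-4)*(-5) = 1260*(-5) = -6300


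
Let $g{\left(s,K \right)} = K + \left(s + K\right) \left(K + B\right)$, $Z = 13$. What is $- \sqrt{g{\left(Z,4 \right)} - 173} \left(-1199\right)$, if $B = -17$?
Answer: $1199 i \sqrt{390} \approx 23678.0 i$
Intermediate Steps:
$g{\left(s,K \right)} = K + \left(-17 + K\right) \left(K + s\right)$ ($g{\left(s,K \right)} = K + \left(s + K\right) \left(K - 17\right) = K + \left(K + s\right) \left(-17 + K\right) = K + \left(-17 + K\right) \left(K + s\right)$)
$- \sqrt{g{\left(Z,4 \right)} - 173} \left(-1199\right) = - \sqrt{\left(4^{2} - 221 - 64 + 4 \cdot 13\right) - 173} \left(-1199\right) = - \sqrt{\left(16 - 221 - 64 + 52\right) - 173} \left(-1199\right) = - \sqrt{-217 - 173} \left(-1199\right) = - \sqrt{-390} \left(-1199\right) = - i \sqrt{390} \left(-1199\right) = - \left(-1199\right) i \sqrt{390} = 1199 i \sqrt{390}$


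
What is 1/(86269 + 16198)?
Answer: 1/102467 ≈ 9.7592e-6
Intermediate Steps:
1/(86269 + 16198) = 1/102467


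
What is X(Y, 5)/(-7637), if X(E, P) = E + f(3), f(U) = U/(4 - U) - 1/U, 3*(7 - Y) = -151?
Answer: -60/7637 ≈ -0.0078565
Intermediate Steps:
Y = 172/3 (Y = 7 - 1/3*(-151) = 7 + 151/3 = 172/3 ≈ 57.333)
f(U) = -1/U + U/(4 - U)
X(E, P) = 8/3 + E (X(E, P) = E + (4 - 1*3 - 1*3**2)/(3*(-4 + 3)) = E + (1/3)*(4 - 3 - 1*9)/(-1) = E + (1/3)*(-1)*(4 - 3 - 9) = E + (1/3)*(-1)*(-8) = E + 8/3 = 8/3 + E)
X(Y, 5)/(-7637) = (8/3 + 172/3)/(-7637) = 60*(-1/7637) = -60/7637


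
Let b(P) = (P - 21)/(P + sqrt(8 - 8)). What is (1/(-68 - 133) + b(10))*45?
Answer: -6663/134 ≈ -49.724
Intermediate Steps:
b(P) = (-21 + P)/P (b(P) = (-21 + P)/(P + sqrt(0)) = (-21 + P)/(P + 0) = (-21 + P)/P)
(1/(-68 - 133) + b(10))*45 = (1/(-68 - 133) + (-21 + 10)/10)*45 = (1/(-201) + (1/10)*(-11))*45 = (-1/201 - 11/10)*45 = -2221/2010*45 = -6663/134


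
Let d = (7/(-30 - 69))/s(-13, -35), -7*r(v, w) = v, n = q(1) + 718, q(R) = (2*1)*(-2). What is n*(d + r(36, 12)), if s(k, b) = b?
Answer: -605642/165 ≈ -3670.6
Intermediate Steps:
q(R) = -4 (q(R) = 2*(-2) = -4)
n = 714 (n = -4 + 718 = 714)
r(v, w) = -v/7
d = 1/495 (d = (7/(-30 - 69))/(-35) = (7/(-99))*(-1/35) = -1/99*7*(-1/35) = -7/99*(-1/35) = 1/495 ≈ 0.0020202)
n*(d + r(36, 12)) = 714*(1/495 - ⅐*36) = 714*(1/495 - 36/7) = 714*(-17813/3465) = -605642/165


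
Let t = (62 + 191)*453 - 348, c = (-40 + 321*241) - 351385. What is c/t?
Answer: -39152/16323 ≈ -2.3986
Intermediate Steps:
c = -274064 (c = (-40 + 77361) - 351385 = 77321 - 351385 = -274064)
t = 114261 (t = 253*453 - 348 = 114609 - 348 = 114261)
c/t = -274064/114261 = -274064*1/114261 = -39152/16323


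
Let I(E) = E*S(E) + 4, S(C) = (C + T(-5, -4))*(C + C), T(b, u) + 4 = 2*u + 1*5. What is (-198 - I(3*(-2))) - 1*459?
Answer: 275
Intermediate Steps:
T(b, u) = 1 + 2*u (T(b, u) = -4 + (2*u + 1*5) = -4 + (2*u + 5) = -4 + (5 + 2*u) = 1 + 2*u)
S(C) = 2*C*(-7 + C) (S(C) = (C + (1 + 2*(-4)))*(C + C) = (C + (1 - 8))*(2*C) = (C - 7)*(2*C) = (-7 + C)*(2*C) = 2*C*(-7 + C))
I(E) = 4 + 2*E**2*(-7 + E) (I(E) = E*(2*E*(-7 + E)) + 4 = 2*E**2*(-7 + E) + 4 = 4 + 2*E**2*(-7 + E))
(-198 - I(3*(-2))) - 1*459 = (-198 - (4 + 2*(3*(-2))**2*(-7 + 3*(-2)))) - 1*459 = (-198 - (4 + 2*(-6)**2*(-7 - 6))) - 459 = (-198 - (4 + 2*36*(-13))) - 459 = (-198 - (4 - 936)) - 459 = (-198 - 1*(-932)) - 459 = (-198 + 932) - 459 = 734 - 459 = 275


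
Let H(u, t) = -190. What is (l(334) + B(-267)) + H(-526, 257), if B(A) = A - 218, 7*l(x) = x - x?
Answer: -675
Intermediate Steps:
l(x) = 0 (l(x) = (x - x)/7 = (⅐)*0 = 0)
B(A) = -218 + A
(l(334) + B(-267)) + H(-526, 257) = (0 + (-218 - 267)) - 190 = (0 - 485) - 190 = -485 - 190 = -675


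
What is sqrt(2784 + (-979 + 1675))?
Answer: 2*sqrt(870) ≈ 58.992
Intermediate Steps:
sqrt(2784 + (-979 + 1675)) = sqrt(2784 + 696) = sqrt(3480) = 2*sqrt(870)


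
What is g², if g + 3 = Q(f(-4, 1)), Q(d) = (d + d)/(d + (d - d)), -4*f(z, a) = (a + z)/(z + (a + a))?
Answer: 1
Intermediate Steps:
f(z, a) = -(a + z)/(4*(z + 2*a)) (f(z, a) = -(a + z)/(4*(z + (a + a))) = -(a + z)/(4*(z + 2*a)))
Q(d) = 2 (Q(d) = (2*d)/(d + 0) = (2*d)/d = 2)
g = -1 (g = -3 + 2 = -1)
g² = (-1)² = 1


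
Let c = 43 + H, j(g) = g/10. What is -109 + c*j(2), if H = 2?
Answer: -100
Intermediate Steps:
j(g) = g/10 (j(g) = g*(⅒) = g/10)
c = 45 (c = 43 + 2 = 45)
-109 + c*j(2) = -109 + 45*((⅒)*2) = -109 + 45*(⅕) = -109 + 9 = -100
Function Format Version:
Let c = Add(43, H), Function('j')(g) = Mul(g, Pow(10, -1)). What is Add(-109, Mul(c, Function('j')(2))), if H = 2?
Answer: -100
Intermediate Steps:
Function('j')(g) = Mul(Rational(1, 10), g) (Function('j')(g) = Mul(g, Rational(1, 10)) = Mul(Rational(1, 10), g))
c = 45 (c = Add(43, 2) = 45)
Add(-109, Mul(c, Function('j')(2))) = Add(-109, Mul(45, Mul(Rational(1, 10), 2))) = Add(-109, Mul(45, Rational(1, 5))) = Add(-109, 9) = -100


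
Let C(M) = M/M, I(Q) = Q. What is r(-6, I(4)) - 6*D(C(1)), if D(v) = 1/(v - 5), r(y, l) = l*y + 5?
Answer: -35/2 ≈ -17.500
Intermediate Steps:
C(M) = 1
r(y, l) = 5 + l*y
D(v) = 1/(-5 + v)
r(-6, I(4)) - 6*D(C(1)) = (5 + 4*(-6)) - 6/(-5 + 1) = (5 - 24) - 6/(-4) = -19 - 6*(-¼) = -19 + 3/2 = -35/2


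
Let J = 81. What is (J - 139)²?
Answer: 3364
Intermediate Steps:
(J - 139)² = (81 - 139)² = (-58)² = 3364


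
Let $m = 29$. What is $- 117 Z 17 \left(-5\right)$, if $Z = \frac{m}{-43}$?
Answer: $- \frac{288405}{43} \approx -6707.1$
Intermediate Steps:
$Z = - \frac{29}{43}$ ($Z = \frac{29}{-43} = 29 \left(- \frac{1}{43}\right) = - \frac{29}{43} \approx -0.67442$)
$- 117 Z 17 \left(-5\right) = \left(-117\right) \left(- \frac{29}{43}\right) 17 \left(-5\right) = \frac{3393}{43} \left(-85\right) = - \frac{288405}{43}$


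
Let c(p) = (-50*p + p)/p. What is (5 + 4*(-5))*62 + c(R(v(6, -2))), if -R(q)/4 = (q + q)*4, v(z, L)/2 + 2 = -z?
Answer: -979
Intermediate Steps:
v(z, L) = -4 - 2*z (v(z, L) = -4 + 2*(-z) = -4 - 2*z)
R(q) = -32*q (R(q) = -4*(q + q)*4 = -4*2*q*4 = -32*q)
c(p) = -49 (c(p) = (-49*p)/p = -49)
(5 + 4*(-5))*62 + c(R(v(6, -2))) = (5 + 4*(-5))*62 - 49 = (5 - 20)*62 - 49 = -15*62 - 49 = -930 - 49 = -979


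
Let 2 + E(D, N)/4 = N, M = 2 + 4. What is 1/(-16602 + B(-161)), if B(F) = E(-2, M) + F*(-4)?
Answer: -1/15942 ≈ -6.2727e-5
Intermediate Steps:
M = 6
E(D, N) = -8 + 4*N
B(F) = 16 - 4*F (B(F) = (-8 + 4*6) + F*(-4) = (-8 + 24) - 4*F = 16 - 4*F)
1/(-16602 + B(-161)) = 1/(-16602 + (16 - 4*(-161))) = 1/(-16602 + (16 + 644)) = 1/(-16602 + 660) = 1/(-15942) = -1/15942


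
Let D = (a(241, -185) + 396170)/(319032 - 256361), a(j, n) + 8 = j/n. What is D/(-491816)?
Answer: -73289729/5702181099160 ≈ -1.2853e-5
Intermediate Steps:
a(j, n) = -8 + j/n
D = 73289729/11594135 (D = ((-8 + 241/(-185)) + 396170)/(319032 - 256361) = ((-8 + 241*(-1/185)) + 396170)/62671 = ((-8 - 241/185) + 396170)*(1/62671) = (-1721/185 + 396170)*(1/62671) = (73289729/185)*(1/62671) = 73289729/11594135 ≈ 6.3213)
D/(-491816) = (73289729/11594135)/(-491816) = (73289729/11594135)*(-1/491816) = -73289729/5702181099160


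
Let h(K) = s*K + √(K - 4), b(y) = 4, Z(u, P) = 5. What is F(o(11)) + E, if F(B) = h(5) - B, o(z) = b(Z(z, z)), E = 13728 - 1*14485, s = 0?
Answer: -760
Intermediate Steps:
E = -757 (E = 13728 - 14485 = -757)
h(K) = √(-4 + K) (h(K) = 0*K + √(K - 4) = 0 + √(-4 + K) = √(-4 + K))
o(z) = 4
F(B) = 1 - B (F(B) = √(-4 + 5) - B = √1 - B = 1 - B)
F(o(11)) + E = (1 - 1*4) - 757 = (1 - 4) - 757 = -3 - 757 = -760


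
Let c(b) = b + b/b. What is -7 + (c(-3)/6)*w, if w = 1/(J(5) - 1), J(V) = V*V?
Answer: -505/72 ≈ -7.0139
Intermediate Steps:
J(V) = V**2
c(b) = 1 + b (c(b) = b + 1 = 1 + b)
w = 1/24 (w = 1/(5**2 - 1) = 1/(25 - 1) = 1/24 ≈ 0.041667)
-7 + (c(-3)/6)*w = -7 + ((1 - 3)/6)*(1/24) = -7 - 2*1/6*(1/24) = -7 - 1/3*1/24 = -7 - 1/72 = -505/72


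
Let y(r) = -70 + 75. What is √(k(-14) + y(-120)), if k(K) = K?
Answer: 3*I ≈ 3.0*I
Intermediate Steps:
y(r) = 5
√(k(-14) + y(-120)) = √(-14 + 5) = √(-9) = 3*I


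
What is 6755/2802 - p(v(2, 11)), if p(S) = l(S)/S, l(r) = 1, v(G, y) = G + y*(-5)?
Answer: 360817/148506 ≈ 2.4296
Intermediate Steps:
v(G, y) = G - 5*y
p(S) = 1/S
6755/2802 - p(v(2, 11)) = 6755/2802 - 1/(2 - 5*11) = 6755*(1/2802) - 1/(2 - 55) = 6755/2802 - 1/(-53) = 6755/2802 - 1*(-1/53) = 6755/2802 + 1/53 = 360817/148506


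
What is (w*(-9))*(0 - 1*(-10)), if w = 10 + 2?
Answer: -1080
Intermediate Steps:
w = 12
(w*(-9))*(0 - 1*(-10)) = (12*(-9))*(0 - 1*(-10)) = -108*(0 + 10) = -108*10 = -1080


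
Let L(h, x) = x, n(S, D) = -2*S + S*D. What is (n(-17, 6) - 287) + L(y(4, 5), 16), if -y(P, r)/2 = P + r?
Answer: -339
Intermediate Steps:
n(S, D) = -2*S + D*S
y(P, r) = -2*P - 2*r (y(P, r) = -2*(P + r) = -2*P - 2*r)
(n(-17, 6) - 287) + L(y(4, 5), 16) = (-17*(-2 + 6) - 287) + 16 = (-17*4 - 287) + 16 = (-68 - 287) + 16 = -355 + 16 = -339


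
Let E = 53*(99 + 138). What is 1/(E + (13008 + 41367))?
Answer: 1/66936 ≈ 1.4940e-5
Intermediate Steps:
E = 12561 (E = 53*237 = 12561)
1/(E + (13008 + 41367)) = 1/(12561 + (13008 + 41367)) = 1/(12561 + 54375) = 1/66936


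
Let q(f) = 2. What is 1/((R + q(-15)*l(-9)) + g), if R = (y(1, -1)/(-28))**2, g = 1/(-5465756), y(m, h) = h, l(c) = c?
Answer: -1071288176/19281820925 ≈ -0.055560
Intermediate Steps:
g = -1/5465756 ≈ -1.8296e-7
R = 1/784 (R = (-1/(-28))**2 = (-1*(-1/28))**2 = (1/28)**2 = 1/784 ≈ 0.0012755)
1/((R + q(-15)*l(-9)) + g) = 1/((1/784 + 2*(-9)) - 1/5465756) = 1/((1/784 - 18) - 1/5465756) = 1/(-14111/784 - 1/5465756) = 1/(-19281820925/1071288176) = -1071288176/19281820925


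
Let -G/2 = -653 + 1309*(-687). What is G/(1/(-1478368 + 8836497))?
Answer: 13243690359488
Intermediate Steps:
G = 1799872 (G = -2*(-653 + 1309*(-687)) = -2*(-653 - 899283) = -2*(-899936) = 1799872)
G/(1/(-1478368 + 8836497)) = 1799872/(1/(-1478368 + 8836497)) = 1799872/(1/7358129) = 1799872*7358129 = 13243690359488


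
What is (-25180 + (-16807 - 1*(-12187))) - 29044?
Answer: -58844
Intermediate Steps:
(-25180 + (-16807 - 1*(-12187))) - 29044 = (-25180 + (-16807 + 12187)) - 29044 = (-25180 - 4620) - 29044 = -29800 - 29044 = -58844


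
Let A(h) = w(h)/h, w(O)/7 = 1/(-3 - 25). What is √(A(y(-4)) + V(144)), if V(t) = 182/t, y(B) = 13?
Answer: √30290/156 ≈ 1.1156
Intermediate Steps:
w(O) = -¼ (w(O) = 7/(-3 - 25) = 7/(-28) = 7*(-1/28) = -¼)
A(h) = -1/(4*h)
√(A(y(-4)) + V(144)) = √(-¼/13 + 182/144) = √(-¼*1/13 + 182*(1/144)) = √(-1/52 + 91/72) = √(1165/936) = √30290/156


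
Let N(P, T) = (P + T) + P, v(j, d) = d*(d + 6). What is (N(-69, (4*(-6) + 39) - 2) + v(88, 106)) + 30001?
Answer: 41748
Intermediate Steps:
v(j, d) = d*(6 + d)
N(P, T) = T + 2*P
(N(-69, (4*(-6) + 39) - 2) + v(88, 106)) + 30001 = ((((4*(-6) + 39) - 2) + 2*(-69)) + 106*(6 + 106)) + 30001 = ((((-24 + 39) - 2) - 138) + 106*112) + 30001 = (((15 - 2) - 138) + 11872) + 30001 = ((13 - 138) + 11872) + 30001 = (-125 + 11872) + 30001 = 11747 + 30001 = 41748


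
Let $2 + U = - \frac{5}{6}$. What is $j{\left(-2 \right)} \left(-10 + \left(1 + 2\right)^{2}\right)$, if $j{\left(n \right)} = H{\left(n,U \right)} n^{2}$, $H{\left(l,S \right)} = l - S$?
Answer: $- \frac{10}{3} \approx -3.3333$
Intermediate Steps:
$U = - \frac{17}{6}$ ($U = -2 - \frac{5}{6} = - \frac{17}{6} \approx -2.8333$)
$j{\left(n \right)} = n^{2} \left(\frac{17}{6} + n\right)$ ($j{\left(n \right)} = \left(n - - \frac{17}{6}\right) n^{2} = \left(n + \frac{17}{6}\right) n^{2} = \left(\frac{17}{6} + n\right) n^{2} = n^{2} \left(\frac{17}{6} + n\right)$)
$j{\left(-2 \right)} \left(-10 + \left(1 + 2\right)^{2}\right) = \left(-2\right)^{2} \left(\frac{17}{6} - 2\right) \left(-10 + \left(1 + 2\right)^{2}\right) = 4 \cdot \frac{5}{6} \left(-10 + 3^{2}\right) = \frac{10 \left(-10 + 9\right)}{3} = \frac{10}{3} \left(-1\right) = - \frac{10}{3}$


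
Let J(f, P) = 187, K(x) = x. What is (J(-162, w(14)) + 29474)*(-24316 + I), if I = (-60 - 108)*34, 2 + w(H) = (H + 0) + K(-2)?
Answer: -890660508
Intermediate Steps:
w(H) = -4 + H (w(H) = -2 + ((H + 0) - 2) = -2 + (H - 2) = -2 + (-2 + H) = -4 + H)
I = -5712 (I = -168*34 = -5712)
(J(-162, w(14)) + 29474)*(-24316 + I) = (187 + 29474)*(-24316 - 5712) = 29661*(-30028) = -890660508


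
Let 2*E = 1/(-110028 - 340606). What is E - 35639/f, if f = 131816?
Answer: -8030105517/29700385672 ≈ -0.27037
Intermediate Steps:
E = -1/901268 (E = 1/(2*(-110028 - 340606)) = (½)/(-450634) = (½)*(-1/450634) = -1/901268 ≈ -1.1095e-6)
E - 35639/f = -1/901268 - 35639/131816 = -8030105517/29700385672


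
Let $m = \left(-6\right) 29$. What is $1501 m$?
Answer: $-261174$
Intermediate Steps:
$m = -174$
$1501 m = 1501 \left(-174\right) = -261174$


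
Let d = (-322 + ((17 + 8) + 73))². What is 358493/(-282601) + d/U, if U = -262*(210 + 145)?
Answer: -23761610853/13142359505 ≈ -1.8080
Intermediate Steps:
d = 50176 (d = (-322 + (25 + 73))² = (-322 + 98)² = (-224)² = 50176)
U = -93010 (U = -262*355 = -93010)
358493/(-282601) + d/U = 358493/(-282601) + 50176/(-93010) = 358493*(-1/282601) + 50176*(-1/93010) = -358493/282601 - 25088/46505 = -23761610853/13142359505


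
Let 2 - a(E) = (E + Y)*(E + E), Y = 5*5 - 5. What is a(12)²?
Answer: 586756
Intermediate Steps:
Y = 20 (Y = 25 - 5 = 20)
a(E) = 2 - 2*E*(20 + E) (a(E) = 2 - (E + 20)*(E + E) = 2 - (20 + E)*2*E = 2 - 2*E*(20 + E))
a(12)² = (2 - 40*12 - 2*12²)² = (2 - 480 - 2*144)² = (2 - 480 - 288)² = (-766)² = 586756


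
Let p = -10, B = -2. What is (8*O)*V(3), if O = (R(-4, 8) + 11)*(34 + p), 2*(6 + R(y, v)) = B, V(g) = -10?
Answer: -7680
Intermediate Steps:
R(y, v) = -7 (R(y, v) = -6 + (1/2)*(-2) = -6 - 1 = -7)
O = 96 (O = (-7 + 11)*(34 - 10) = 4*24 = 96)
(8*O)*V(3) = (8*96)*(-10) = 768*(-10) = -7680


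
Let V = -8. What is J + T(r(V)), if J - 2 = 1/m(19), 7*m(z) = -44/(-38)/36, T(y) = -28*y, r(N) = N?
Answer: 4880/11 ≈ 443.64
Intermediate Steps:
m(z) = 11/2394 (m(z) = (-44/(-38)/36)/7 = (-44*(-1/38)*(1/36))/7 = ((22/19)*(1/36))/7 = (1/7)*(11/342) = 11/2394)
J = 2416/11 (J = 2 + 1/(11/2394) = 2 + 2394/11 = 2416/11 ≈ 219.64)
J + T(r(V)) = 2416/11 - 28*(-8) = 2416/11 + 224 = 4880/11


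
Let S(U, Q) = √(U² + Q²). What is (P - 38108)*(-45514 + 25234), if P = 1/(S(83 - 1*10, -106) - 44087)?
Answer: 28886715028282410/37377827 + 390*√16565/37377827 ≈ 7.7283e+8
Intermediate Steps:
S(U, Q) = √(Q² + U²)
P = 1/(-44087 + √16565) (P = 1/(√((-106)² + (83 - 1*10)²) - 44087) = 1/(√(11236 + (83 - 10)²) - 44087) = 1/(√(11236 + 73²) - 44087) = 1/(√(11236 + 5329) - 44087) = 1/(√16565 - 44087) = 1/(-44087 + √16565) ≈ -2.2749e-5)
(P - 38108)*(-45514 + 25234) = ((-44087/1943647004 - √16565/1943647004) - 38108)*(-45514 + 25234) = (-74068500072519/1943647004 - √16565/1943647004)*(-20280) = 28886715028282410/37377827 + 390*√16565/37377827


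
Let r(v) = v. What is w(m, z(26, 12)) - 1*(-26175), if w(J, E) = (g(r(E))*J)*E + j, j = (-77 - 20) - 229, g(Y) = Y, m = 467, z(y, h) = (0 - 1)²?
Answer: 26316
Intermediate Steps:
z(y, h) = 1 (z(y, h) = (-1)² = 1)
j = -326 (j = -97 - 229 = -326)
w(J, E) = -326 + J*E² (w(J, E) = (E*J)*E - 326 = J*E² - 326 = -326 + J*E²)
w(m, z(26, 12)) - 1*(-26175) = (-326 + 467*1²) - 1*(-26175) = (-326 + 467*1) + 26175 = (-326 + 467) + 26175 = 141 + 26175 = 26316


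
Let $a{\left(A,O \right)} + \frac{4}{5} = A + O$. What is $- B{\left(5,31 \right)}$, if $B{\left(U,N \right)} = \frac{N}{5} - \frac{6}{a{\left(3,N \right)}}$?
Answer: $- \frac{2498}{415} \approx -6.0193$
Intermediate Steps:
$a{\left(A,O \right)} = - \frac{4}{5} + A + O$ ($a{\left(A,O \right)} = - \frac{4}{5} + \left(A + O\right) = - \frac{4}{5} + A + O$)
$B{\left(U,N \right)} = - \frac{6}{\frac{11}{5} + N} + \frac{N}{5}$ ($B{\left(U,N \right)} = \frac{N}{5} - \frac{6}{- \frac{4}{5} + 3 + N} = N \frac{1}{5} - \frac{6}{\frac{11}{5} + N} = \frac{N}{5} - \frac{6}{\frac{11}{5} + N} = - \frac{6}{\frac{11}{5} + N} + \frac{N}{5}$)
$- B{\left(5,31 \right)} = - \frac{-150 + 31 \left(11 + 5 \cdot 31\right)}{5 \left(11 + 5 \cdot 31\right)} = - \frac{-150 + 31 \left(11 + 155\right)}{5 \left(11 + 155\right)} = - \frac{-150 + 31 \cdot 166}{5 \cdot 166} = - \frac{-150 + 5146}{5 \cdot 166} = - \frac{4996}{5 \cdot 166} = \left(-1\right) \frac{2498}{415} = - \frac{2498}{415}$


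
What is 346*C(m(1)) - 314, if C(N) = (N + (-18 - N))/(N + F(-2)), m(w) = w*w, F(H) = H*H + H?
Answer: -2390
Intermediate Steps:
F(H) = H + H² (F(H) = H² + H = H + H²)
m(w) = w²
C(N) = -18/(2 + N) (C(N) = (N + (-18 - N))/(N - 2*(1 - 2)) = -18/(N - 2*(-1)) = -18/(N + 2) = -18/(2 + N))
346*C(m(1)) - 314 = 346*(-18/(2 + 1²)) - 314 = 346*(-18/(2 + 1)) - 314 = 346*(-18/3) - 314 = 346*(-18*⅓) - 314 = 346*(-6) - 314 = -2076 - 314 = -2390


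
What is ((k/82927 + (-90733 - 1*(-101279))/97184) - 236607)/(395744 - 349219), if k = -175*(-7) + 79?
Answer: -953428412777849/187476618175600 ≈ -5.0856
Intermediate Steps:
k = 1304 (k = 1225 + 79 = 1304)
((k/82927 + (-90733 - 1*(-101279))/97184) - 236607)/(395744 - 349219) = ((1304/82927 + (-90733 - 1*(-101279))/97184) - 236607)/(395744 - 349219) = ((1304*(1/82927) + (-90733 + 101279)*(1/97184)) - 236607)/46525 = ((1304/82927 + 10546*(1/97184)) - 236607)*(1/46525) = ((1304/82927 + 5273/48592) - 236607)*(1/46525) = (500638039/4029588784 - 236607)*(1/46525) = -953428412777849/4029588784*1/46525 = -953428412777849/187476618175600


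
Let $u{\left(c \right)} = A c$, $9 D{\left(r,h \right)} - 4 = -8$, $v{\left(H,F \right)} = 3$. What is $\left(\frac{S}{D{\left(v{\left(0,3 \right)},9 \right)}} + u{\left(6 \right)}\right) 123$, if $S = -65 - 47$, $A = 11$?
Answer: $39114$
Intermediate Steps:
$D{\left(r,h \right)} = - \frac{4}{9}$ ($D{\left(r,h \right)} = \frac{4}{9} + \frac{1}{9} \left(-8\right) = \frac{4}{9} - \frac{8}{9} = - \frac{4}{9}$)
$S = -112$ ($S = -65 - 47 = -112$)
$u{\left(c \right)} = 11 c$
$\left(\frac{S}{D{\left(v{\left(0,3 \right)},9 \right)}} + u{\left(6 \right)}\right) 123 = \left(- \frac{112}{- \frac{4}{9}} + 11 \cdot 6\right) 123 = \left(\left(-112\right) \left(- \frac{9}{4}\right) + 66\right) 123 = \left(252 + 66\right) 123 = 318 \cdot 123 = 39114$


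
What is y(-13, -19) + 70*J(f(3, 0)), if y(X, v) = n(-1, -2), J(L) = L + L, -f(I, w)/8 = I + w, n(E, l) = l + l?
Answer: -3364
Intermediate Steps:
n(E, l) = 2*l
f(I, w) = -8*I - 8*w (f(I, w) = -8*(I + w) = -8*I - 8*w)
J(L) = 2*L
y(X, v) = -4 (y(X, v) = 2*(-2) = -4)
y(-13, -19) + 70*J(f(3, 0)) = -4 + 70*(2*(-8*3 - 8*0)) = -4 + 70*(2*(-24 + 0)) = -4 + 70*(2*(-24)) = -4 + 70*(-48) = -4 - 3360 = -3364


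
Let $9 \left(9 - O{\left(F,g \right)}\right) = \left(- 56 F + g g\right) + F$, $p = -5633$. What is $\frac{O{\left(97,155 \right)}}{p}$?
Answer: $\frac{6203}{16899} \approx 0.36706$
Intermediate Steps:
$O{\left(F,g \right)} = 9 - \frac{g^{2}}{9} + \frac{55 F}{9}$ ($O{\left(F,g \right)} = 9 - \frac{\left(- 56 F + g g\right) + F}{9} = 9 - \frac{\left(- 56 F + g^{2}\right) + F}{9} = 9 - \frac{\left(g^{2} - 56 F\right) + F}{9} = 9 - \frac{g^{2} - 55 F}{9} = 9 + \left(- \frac{g^{2}}{9} + \frac{55 F}{9}\right) = 9 - \frac{g^{2}}{9} + \frac{55 F}{9}$)
$\frac{O{\left(97,155 \right)}}{p} = \frac{9 - \frac{155^{2}}{9} + \frac{55}{9} \cdot 97}{-5633} = \left(9 - \frac{24025}{9} + \frac{5335}{9}\right) \left(- \frac{1}{5633}\right) = \left(- \frac{6203}{3}\right) \left(- \frac{1}{5633}\right) = \frac{6203}{16899}$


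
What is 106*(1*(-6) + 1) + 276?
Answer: -254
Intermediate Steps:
106*(1*(-6) + 1) + 276 = 106*(-6 + 1) + 276 = 106*(-5) + 276 = -530 + 276 = -254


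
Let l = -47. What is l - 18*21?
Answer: -425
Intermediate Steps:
l - 18*21 = -47 - 18*21 = -47 - 378 = -425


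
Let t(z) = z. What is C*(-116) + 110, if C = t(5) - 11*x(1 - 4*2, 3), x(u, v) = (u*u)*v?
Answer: 187102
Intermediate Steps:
x(u, v) = v*u**2 (x(u, v) = u**2*v = v*u**2)
C = -1612 (C = 5 - 33*(1 - 4*2)**2 = 5 - 33*(1 - 8)**2 = 5 - 33*(-7)**2 = 5 - 33*49 = 5 - 11*147 = 5 - 1617 = -1612)
C*(-116) + 110 = -1612*(-116) + 110 = 186992 + 110 = 187102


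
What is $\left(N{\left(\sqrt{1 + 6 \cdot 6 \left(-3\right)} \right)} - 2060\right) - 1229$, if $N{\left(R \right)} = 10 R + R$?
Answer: $-3289 + 11 i \sqrt{107} \approx -3289.0 + 113.78 i$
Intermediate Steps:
$N{\left(R \right)} = 11 R$
$\left(N{\left(\sqrt{1 + 6 \cdot 6 \left(-3\right)} \right)} - 2060\right) - 1229 = \left(11 \sqrt{1 + 6 \cdot 6 \left(-3\right)} - 2060\right) - 1229 = \left(11 \sqrt{1 + 36 \left(-3\right)} - 2060\right) - 1229 = \left(11 \sqrt{1 - 108} - 2060\right) - 1229 = \left(11 \sqrt{-107} - 2060\right) - 1229 = \left(11 i \sqrt{107} - 2060\right) - 1229 = \left(-2060 + 11 i \sqrt{107}\right) - 1229 = -3289 + 11 i \sqrt{107}$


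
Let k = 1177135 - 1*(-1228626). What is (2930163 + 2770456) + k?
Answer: 8106380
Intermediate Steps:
k = 2405761 (k = 1177135 + 1228626 = 2405761)
(2930163 + 2770456) + k = (2930163 + 2770456) + 2405761 = 5700619 + 2405761 = 8106380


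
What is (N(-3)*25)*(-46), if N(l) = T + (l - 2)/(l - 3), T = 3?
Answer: -13225/3 ≈ -4408.3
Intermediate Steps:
N(l) = 3 + (-2 + l)/(-3 + l) (N(l) = 3 + (l - 2)/(l - 3) = 3 + (-2 + l)/(-3 + l))
(N(-3)*25)*(-46) = (((-11 + 4*(-3))/(-3 - 3))*25)*(-46) = (((-11 - 12)/(-6))*25)*(-46) = (-⅙*(-23)*25)*(-46) = ((23/6)*25)*(-46) = (575/6)*(-46) = -13225/3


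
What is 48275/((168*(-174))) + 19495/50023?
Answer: -1844982485/1462272336 ≈ -1.2617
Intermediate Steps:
48275/((168*(-174))) + 19495/50023 = 48275/(-29232) + 19495*(1/50023) = 48275*(-1/29232) + 19495/50023 = -48275/29232 + 19495/50023 = -1844982485/1462272336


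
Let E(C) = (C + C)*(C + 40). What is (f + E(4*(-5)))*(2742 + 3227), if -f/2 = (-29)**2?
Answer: -14815058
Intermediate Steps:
f = -1682 (f = -2*(-29)**2 = -2*841 = -1682)
E(C) = 2*C*(40 + C) (E(C) = (2*C)*(40 + C) = 2*C*(40 + C))
(f + E(4*(-5)))*(2742 + 3227) = (-1682 + 2*(4*(-5))*(40 + 4*(-5)))*(2742 + 3227) = (-1682 + 2*(-20)*(40 - 20))*5969 = (-1682 + 2*(-20)*20)*5969 = (-1682 - 800)*5969 = -2482*5969 = -14815058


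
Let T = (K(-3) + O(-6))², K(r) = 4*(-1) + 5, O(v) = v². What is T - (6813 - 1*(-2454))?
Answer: -7898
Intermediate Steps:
K(r) = 1 (K(r) = -4 + 5 = 1)
T = 1369 (T = (1 + (-6)²)² = (1 + 36)² = 37² = 1369)
T - (6813 - 1*(-2454)) = 1369 - (6813 - 1*(-2454)) = 1369 - (6813 + 2454) = 1369 - 1*9267 = 1369 - 9267 = -7898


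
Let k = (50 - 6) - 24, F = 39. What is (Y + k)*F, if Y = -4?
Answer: 624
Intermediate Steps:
k = 20 (k = 44 - 24 = 20)
(Y + k)*F = (-4 + 20)*39 = 16*39 = 624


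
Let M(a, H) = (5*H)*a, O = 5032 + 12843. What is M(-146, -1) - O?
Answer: -17145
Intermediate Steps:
O = 17875
M(a, H) = 5*H*a
M(-146, -1) - O = 5*(-1)*(-146) - 1*17875 = 730 - 17875 = -17145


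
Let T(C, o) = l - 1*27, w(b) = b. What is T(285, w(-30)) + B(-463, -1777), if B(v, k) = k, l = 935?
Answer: -869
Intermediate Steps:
T(C, o) = 908 (T(C, o) = 935 - 1*27 = 935 - 27 = 908)
T(285, w(-30)) + B(-463, -1777) = 908 - 1777 = -869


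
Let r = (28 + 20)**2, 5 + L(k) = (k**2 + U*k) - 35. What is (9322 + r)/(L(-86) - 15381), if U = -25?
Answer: -11626/5875 ≈ -1.9789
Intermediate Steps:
L(k) = -40 + k**2 - 25*k (L(k) = -5 + ((k**2 - 25*k) - 35) = -5 + (-35 + k**2 - 25*k) = -40 + k**2 - 25*k)
r = 2304 (r = 48**2 = 2304)
(9322 + r)/(L(-86) - 15381) = (9322 + 2304)/((-40 + (-86)**2 - 25*(-86)) - 15381) = 11626/((-40 + 7396 + 2150) - 15381) = 11626/(9506 - 15381) = 11626/(-5875) = 11626*(-1/5875) = -11626/5875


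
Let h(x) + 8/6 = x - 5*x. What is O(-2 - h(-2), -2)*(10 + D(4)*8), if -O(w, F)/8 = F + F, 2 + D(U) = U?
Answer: 832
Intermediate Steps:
D(U) = -2 + U
h(x) = -4/3 - 4*x (h(x) = -4/3 + (x - 5*x) = -4/3 - 4*x)
O(w, F) = -16*F (O(w, F) = -8*(F + F) = -16*F)
O(-2 - h(-2), -2)*(10 + D(4)*8) = (-16*(-2))*(10 + (-2 + 4)*8) = 32*(10 + 2*8) = 32*(10 + 16) = 32*26 = 832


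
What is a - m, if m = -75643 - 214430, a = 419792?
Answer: 709865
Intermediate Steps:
m = -290073
a - m = 419792 - 1*(-290073) = 419792 + 290073 = 709865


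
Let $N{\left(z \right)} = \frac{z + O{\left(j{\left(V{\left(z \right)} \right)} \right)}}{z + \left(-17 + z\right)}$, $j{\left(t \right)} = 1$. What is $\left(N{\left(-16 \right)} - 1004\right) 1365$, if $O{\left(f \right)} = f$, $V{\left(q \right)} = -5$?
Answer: $- \frac{9590295}{7} \approx -1.37 \cdot 10^{6}$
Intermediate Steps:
$N{\left(z \right)} = \frac{1 + z}{-17 + 2 z}$ ($N{\left(z \right)} = \frac{z + 1}{z + \left(-17 + z\right)} = \frac{1 + z}{-17 + 2 z}$)
$\left(N{\left(-16 \right)} - 1004\right) 1365 = \left(\frac{1 - 16}{-17 + 2 \left(-16\right)} - 1004\right) 1365 = \left(\frac{1}{-17 - 32} \left(-15\right) - 1004\right) 1365 = \left(\frac{1}{-49} \left(-15\right) - 1004\right) 1365 = \left(\left(- \frac{1}{49}\right) \left(-15\right) - 1004\right) 1365 = \left(\frac{15}{49} - 1004\right) 1365 = \left(- \frac{49181}{49}\right) 1365 = - \frac{9590295}{7}$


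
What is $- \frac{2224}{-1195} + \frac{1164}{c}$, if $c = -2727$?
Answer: $\frac{1557956}{1086255} \approx 1.4342$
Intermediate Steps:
$- \frac{2224}{-1195} + \frac{1164}{c} = - \frac{2224}{-1195} + \frac{1164}{-2727} = \left(-2224\right) \left(- \frac{1}{1195}\right) + 1164 \left(- \frac{1}{2727}\right) = \frac{2224}{1195} - \frac{388}{909} = \frac{1557956}{1086255}$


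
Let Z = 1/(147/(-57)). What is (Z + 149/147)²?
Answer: 8464/21609 ≈ 0.39169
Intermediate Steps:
Z = -19/49 (Z = 1/(147*(-1/57)) = 1/(-49/19) = -19/49 ≈ -0.38775)
(Z + 149/147)² = (-19/49 + 149/147)² = (92/147)² = 8464/21609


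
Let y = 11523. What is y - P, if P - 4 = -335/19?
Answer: 219196/19 ≈ 11537.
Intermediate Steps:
P = -259/19 (P = 4 - 335/19 = -259/19 ≈ -13.632)
y - P = 11523 - 1*(-259/19) = 11523 + 259/19 = 219196/19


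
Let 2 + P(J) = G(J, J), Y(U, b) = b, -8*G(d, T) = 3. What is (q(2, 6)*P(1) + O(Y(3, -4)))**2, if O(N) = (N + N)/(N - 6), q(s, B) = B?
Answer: 72361/400 ≈ 180.90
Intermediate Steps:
G(d, T) = -3/8 (G(d, T) = -1/8*3 = -3/8)
P(J) = -19/8 (P(J) = -2 - 3/8 = -19/8)
O(N) = 2*N/(-6 + N) (O(N) = (2*N)/(-6 + N) = 2*N/(-6 + N))
(q(2, 6)*P(1) + O(Y(3, -4)))**2 = (6*(-19/8) + 2*(-4)/(-6 - 4))**2 = (-57/4 + 2*(-4)/(-10))**2 = (-57/4 + 2*(-4)*(-1/10))**2 = (-57/4 + 4/5)**2 = (-269/20)**2 = 72361/400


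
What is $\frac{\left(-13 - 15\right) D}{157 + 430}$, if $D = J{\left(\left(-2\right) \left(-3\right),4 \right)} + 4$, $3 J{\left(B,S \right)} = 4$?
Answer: $- \frac{448}{1761} \approx -0.2544$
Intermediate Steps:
$J{\left(B,S \right)} = \frac{4}{3}$ ($J{\left(B,S \right)} = \frac{1}{3} \cdot 4 = \frac{4}{3}$)
$D = \frac{16}{3}$ ($D = \frac{4}{3} + 4 = \frac{16}{3} \approx 5.3333$)
$\frac{\left(-13 - 15\right) D}{157 + 430} = \frac{\left(-13 - 15\right) \frac{16}{3}}{157 + 430} = \frac{\left(-28\right) \frac{16}{3}}{587} = \left(- \frac{448}{3}\right) \frac{1}{587} = - \frac{448}{1761}$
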